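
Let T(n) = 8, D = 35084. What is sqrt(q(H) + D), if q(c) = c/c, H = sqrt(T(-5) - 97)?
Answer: sqrt(35085) ≈ 187.31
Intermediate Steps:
H = I*sqrt(89) (H = sqrt(8 - 97) = sqrt(-89) = I*sqrt(89) ≈ 9.434*I)
q(c) = 1
sqrt(q(H) + D) = sqrt(1 + 35084) = sqrt(35085)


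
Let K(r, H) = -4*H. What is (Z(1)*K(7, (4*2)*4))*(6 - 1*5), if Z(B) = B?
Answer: -128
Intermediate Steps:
(Z(1)*K(7, (4*2)*4))*(6 - 1*5) = (1*(-4*4*2*4))*(6 - 1*5) = (1*(-32*4))*(6 - 5) = (1*(-4*32))*1 = (1*(-128))*1 = -128*1 = -128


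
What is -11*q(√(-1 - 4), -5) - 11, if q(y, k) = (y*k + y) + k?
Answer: 44 + 44*I*√5 ≈ 44.0 + 98.387*I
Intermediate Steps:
q(y, k) = k + y + k*y (q(y, k) = (k*y + y) + k = (y + k*y) + k = k + y + k*y)
-11*q(√(-1 - 4), -5) - 11 = -11*(-5 + √(-1 - 4) - 5*√(-1 - 4)) - 11 = -11*(-5 + √(-5) - 5*I*√5) - 11 = -11*(-5 + I*√5 - 5*I*√5) - 11 = -11*(-5 - 4*I*√5) - 11 = (55 + 44*I*√5) - 11 = 44 + 44*I*√5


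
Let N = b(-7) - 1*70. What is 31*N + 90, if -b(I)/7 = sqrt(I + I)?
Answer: -2080 - 217*I*sqrt(14) ≈ -2080.0 - 811.94*I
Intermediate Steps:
b(I) = -7*sqrt(2)*sqrt(I) (b(I) = -7*sqrt(I + I) = -7*sqrt(2)*sqrt(I))
N = -70 - 7*I*sqrt(14) (N = -7*sqrt(2)*sqrt(-7) - 1*70 = -7*sqrt(2)*I*sqrt(7) - 70 = -7*I*sqrt(14) - 70 = -70 - 7*I*sqrt(14) ≈ -70.0 - 26.192*I)
31*N + 90 = 31*(-70 - 7*I*sqrt(14)) + 90 = (-2170 - 217*I*sqrt(14)) + 90 = -2080 - 217*I*sqrt(14)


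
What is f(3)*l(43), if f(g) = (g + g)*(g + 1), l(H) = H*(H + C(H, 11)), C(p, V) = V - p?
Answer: 11352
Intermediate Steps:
l(H) = 11*H (l(H) = H*(H + (11 - H)) = H*11 = 11*H)
f(g) = 2*g*(1 + g) (f(g) = (2*g)*(1 + g) = 2*g*(1 + g))
f(3)*l(43) = (2*3*(1 + 3))*(11*43) = (2*3*4)*473 = 24*473 = 11352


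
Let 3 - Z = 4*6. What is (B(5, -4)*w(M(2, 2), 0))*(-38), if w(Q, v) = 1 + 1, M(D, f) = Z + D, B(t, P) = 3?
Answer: -228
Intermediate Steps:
Z = -21 (Z = 3 - 4*6 = 3 - 1*24 = 3 - 24 = -21)
M(D, f) = -21 + D
w(Q, v) = 2
(B(5, -4)*w(M(2, 2), 0))*(-38) = (3*2)*(-38) = 6*(-38) = -228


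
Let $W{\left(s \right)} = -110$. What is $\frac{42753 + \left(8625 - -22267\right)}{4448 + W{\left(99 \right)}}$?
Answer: $\frac{73645}{4338} \approx 16.977$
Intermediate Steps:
$\frac{42753 + \left(8625 - -22267\right)}{4448 + W{\left(99 \right)}} = \frac{42753 + \left(8625 - -22267\right)}{4448 - 110} = \frac{42753 + \left(8625 + 22267\right)}{4338} = \left(42753 + 30892\right) \frac{1}{4338} = 73645 \cdot \frac{1}{4338} = \frac{73645}{4338}$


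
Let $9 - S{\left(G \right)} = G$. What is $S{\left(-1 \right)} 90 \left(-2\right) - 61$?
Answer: $-1861$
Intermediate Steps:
$S{\left(G \right)} = 9 - G$
$S{\left(-1 \right)} 90 \left(-2\right) - 61 = \left(9 - -1\right) 90 \left(-2\right) - 61 = \left(9 + 1\right) \left(-180\right) - 61 = 10 \left(-180\right) - 61 = -1800 - 61 = -1861$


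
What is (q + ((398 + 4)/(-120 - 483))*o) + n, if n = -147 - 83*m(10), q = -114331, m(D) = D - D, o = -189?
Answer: -114352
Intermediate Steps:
m(D) = 0
n = -147 (n = -147 - 83*0 = -147 + 0 = -147)
(q + ((398 + 4)/(-120 - 483))*o) + n = (-114331 + ((398 + 4)/(-120 - 483))*(-189)) - 147 = (-114331 + (402/(-603))*(-189)) - 147 = (-114331 + (402*(-1/603))*(-189)) - 147 = (-114331 - ⅔*(-189)) - 147 = (-114331 + 126) - 147 = -114205 - 147 = -114352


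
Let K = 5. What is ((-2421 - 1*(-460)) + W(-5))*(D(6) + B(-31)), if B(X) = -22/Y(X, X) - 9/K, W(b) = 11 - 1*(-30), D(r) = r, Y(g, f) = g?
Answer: -292224/31 ≈ -9426.6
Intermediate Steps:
W(b) = 41 (W(b) = 11 + 30 = 41)
B(X) = -9/5 - 22/X (B(X) = -22/X - 9/5 = -9/5 - 22/X)
((-2421 - 1*(-460)) + W(-5))*(D(6) + B(-31)) = ((-2421 - 1*(-460)) + 41)*(6 + (-9/5 - 22/(-31))) = ((-2421 + 460) + 41)*(6 + (-9/5 - 22*(-1/31))) = (-1961 + 41)*(6 + (-9/5 + 22/31)) = -1920*(6 - 169/155) = -1920*761/155 = -292224/31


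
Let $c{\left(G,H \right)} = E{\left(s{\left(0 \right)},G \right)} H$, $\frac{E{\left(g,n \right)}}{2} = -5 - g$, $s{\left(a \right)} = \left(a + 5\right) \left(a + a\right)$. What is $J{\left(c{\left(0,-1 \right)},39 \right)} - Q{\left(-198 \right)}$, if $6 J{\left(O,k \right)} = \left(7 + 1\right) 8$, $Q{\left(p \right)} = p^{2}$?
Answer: $- \frac{117580}{3} \approx -39193.0$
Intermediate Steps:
$s{\left(a \right)} = 2 a \left(5 + a\right)$ ($s{\left(a \right)} = \left(5 + a\right) 2 a = 2 a \left(5 + a\right)$)
$E{\left(g,n \right)} = -10 - 2 g$ ($E{\left(g,n \right)} = 2 \left(-5 - g\right) = -10 - 2 g$)
$c{\left(G,H \right)} = - 10 H$ ($c{\left(G,H \right)} = \left(-10 - 2 \cdot 2 \cdot 0 \left(5 + 0\right)\right) H = \left(-10 - 2 \cdot 2 \cdot 0 \cdot 5\right) H = \left(-10 - 0\right) H = \left(-10 + 0\right) H = - 10 H$)
$J{\left(O,k \right)} = \frac{32}{3}$ ($J{\left(O,k \right)} = \frac{\left(7 + 1\right) 8}{6} = \frac{8 \cdot 8}{6} = \frac{1}{6} \cdot 64 = \frac{32}{3}$)
$J{\left(c{\left(0,-1 \right)},39 \right)} - Q{\left(-198 \right)} = \frac{32}{3} - \left(-198\right)^{2} = \frac{32}{3} - 39204 = - \frac{117580}{3}$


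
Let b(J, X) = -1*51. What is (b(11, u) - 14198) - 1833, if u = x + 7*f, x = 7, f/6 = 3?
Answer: -16082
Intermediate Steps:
f = 18 (f = 6*3 = 18)
u = 133 (u = 7 + 7*18 = 7 + 126 = 133)
b(J, X) = -51
(b(11, u) - 14198) - 1833 = (-51 - 14198) - 1833 = -14249 - 1833 = -16082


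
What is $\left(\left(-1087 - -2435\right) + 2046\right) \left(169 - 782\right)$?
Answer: $-2080522$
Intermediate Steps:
$\left(\left(-1087 - -2435\right) + 2046\right) \left(169 - 782\right) = \left(\left(-1087 + 2435\right) + 2046\right) \left(-613\right) = \left(1348 + 2046\right) \left(-613\right) = 3394 \left(-613\right) = -2080522$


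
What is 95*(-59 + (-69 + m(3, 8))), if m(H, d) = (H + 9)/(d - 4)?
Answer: -11875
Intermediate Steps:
m(H, d) = (9 + H)/(-4 + d)
95*(-59 + (-69 + m(3, 8))) = 95*(-59 + (-69 + (9 + 3)/(-4 + 8))) = 95*(-59 + (-69 + 12/4)) = 95*(-59 + (-69 + (1/4)*12)) = 95*(-59 + (-69 + 3)) = 95*(-59 - 66) = 95*(-125) = -11875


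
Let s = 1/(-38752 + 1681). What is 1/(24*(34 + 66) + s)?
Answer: 37071/88970399 ≈ 0.00041667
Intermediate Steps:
s = -1/37071 (s = 1/(-37071) = -1/37071 ≈ -2.6975e-5)
1/(24*(34 + 66) + s) = 1/(24*(34 + 66) - 1/37071) = 1/(24*100 - 1/37071) = 1/(2400 - 1/37071) = 1/(88970399/37071) = 37071/88970399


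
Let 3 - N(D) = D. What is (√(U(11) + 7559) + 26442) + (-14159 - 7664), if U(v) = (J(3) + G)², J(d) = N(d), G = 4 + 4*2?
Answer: 4619 + √7703 ≈ 4706.8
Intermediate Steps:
N(D) = 3 - D
G = 12 (G = 4 + 8 = 12)
J(d) = 3 - d
U(v) = 144 (U(v) = ((3 - 1*3) + 12)² = ((3 - 3) + 12)² = (0 + 12)² = 12² = 144)
(√(U(11) + 7559) + 26442) + (-14159 - 7664) = (√(144 + 7559) + 26442) + (-14159 - 7664) = (√7703 + 26442) - 21823 = (26442 + √7703) - 21823 = 4619 + √7703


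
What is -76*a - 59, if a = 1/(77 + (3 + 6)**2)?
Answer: -4699/79 ≈ -59.481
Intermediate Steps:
a = 1/158 (a = 1/(77 + 9**2) = 1/(77 + 81) = 1/158 ≈ 0.0063291)
-76*a - 59 = -76*1/158 - 59 = -38/79 - 59 = -4699/79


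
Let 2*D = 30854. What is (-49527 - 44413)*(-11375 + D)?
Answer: -380644880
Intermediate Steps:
D = 15427 (D = (½)*30854 = 15427)
(-49527 - 44413)*(-11375 + D) = (-49527 - 44413)*(-11375 + 15427) = -93940*4052 = -380644880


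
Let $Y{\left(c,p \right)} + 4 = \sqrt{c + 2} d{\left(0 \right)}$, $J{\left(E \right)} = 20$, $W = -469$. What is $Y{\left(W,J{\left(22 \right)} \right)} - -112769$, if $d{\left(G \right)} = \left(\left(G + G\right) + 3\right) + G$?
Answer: $112765 + 3 i \sqrt{467} \approx 1.1277 \cdot 10^{5} + 64.831 i$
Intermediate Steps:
$d{\left(G \right)} = 3 + 3 G$ ($d{\left(G \right)} = \left(2 G + 3\right) + G = \left(3 + 2 G\right) + G = 3 + 3 G$)
$Y{\left(c,p \right)} = -4 + 3 \sqrt{2 + c}$ ($Y{\left(c,p \right)} = -4 + \sqrt{c + 2} \left(3 + 3 \cdot 0\right) = -4 + \sqrt{2 + c} \left(3 + 0\right) = -4 + \sqrt{2 + c} 3 = -4 + 3 \sqrt{2 + c}$)
$Y{\left(W,J{\left(22 \right)} \right)} - -112769 = \left(-4 + 3 \sqrt{2 - 469}\right) - -112769 = \left(-4 + 3 \sqrt{-467}\right) + 112769 = \left(-4 + 3 i \sqrt{467}\right) + 112769 = 112765 + 3 i \sqrt{467}$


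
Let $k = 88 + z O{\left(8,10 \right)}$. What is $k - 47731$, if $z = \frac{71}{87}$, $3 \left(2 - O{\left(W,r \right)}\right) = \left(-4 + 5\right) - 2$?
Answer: $- \frac{12434326}{261} \approx -47641.0$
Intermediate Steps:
$O{\left(W,r \right)} = \frac{7}{3}$ ($O{\left(W,r \right)} = 2 - \frac{\left(-4 + 5\right) - 2}{3} = 2 - \frac{1 - 2}{3} = 2 - - \frac{1}{3} = 2 + \frac{1}{3} = \frac{7}{3}$)
$z = \frac{71}{87}$ ($z = 71 \cdot \frac{1}{87} = \frac{71}{87} \approx 0.81609$)
$k = \frac{23465}{261}$ ($k = 88 + \frac{71}{87} \cdot \frac{7}{3} = 88 + \frac{497}{261} = \frac{23465}{261} \approx 89.904$)
$k - 47731 = \frac{23465}{261} - 47731 = - \frac{12434326}{261}$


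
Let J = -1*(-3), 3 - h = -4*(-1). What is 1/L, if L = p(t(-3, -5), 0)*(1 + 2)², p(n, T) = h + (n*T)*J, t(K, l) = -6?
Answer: -⅑ ≈ -0.11111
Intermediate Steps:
h = -1 (h = 3 - (-4)*(-1) = 3 - 1*4 = 3 - 4 = -1)
J = 3
p(n, T) = -1 + 3*T*n (p(n, T) = -1 + (n*T)*3 = -1 + (T*n)*3 = -1 + 3*T*n)
L = -9 (L = (-1 + 3*0*(-6))*(1 + 2)² = (-1 + 0)*3² = -1*9 = -9)
1/L = 1/(-9) = -⅑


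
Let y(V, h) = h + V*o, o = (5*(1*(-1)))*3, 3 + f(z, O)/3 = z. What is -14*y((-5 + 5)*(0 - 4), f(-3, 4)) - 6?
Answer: 246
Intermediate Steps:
f(z, O) = -9 + 3*z
o = -15 (o = (5*(-1))*3 = -5*3 = -15)
y(V, h) = h - 15*V (y(V, h) = h + V*(-15) = h - 15*V)
-14*y((-5 + 5)*(0 - 4), f(-3, 4)) - 6 = -14*((-9 + 3*(-3)) - 15*(-5 + 5)*(0 - 4)) - 6 = -14*((-9 - 9) - 0*(-4)) - 6 = -14*(-18 - 15*0) - 6 = -14*(-18 + 0) - 6 = -14*(-18) - 6 = 252 - 6 = 246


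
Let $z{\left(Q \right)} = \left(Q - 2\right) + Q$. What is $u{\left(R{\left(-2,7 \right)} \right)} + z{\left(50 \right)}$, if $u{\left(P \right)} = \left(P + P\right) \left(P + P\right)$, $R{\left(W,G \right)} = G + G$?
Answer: $882$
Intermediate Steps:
$R{\left(W,G \right)} = 2 G$
$u{\left(P \right)} = 4 P^{2}$ ($u{\left(P \right)} = 2 P 2 P = 4 P^{2}$)
$z{\left(Q \right)} = -2 + 2 Q$ ($z{\left(Q \right)} = \left(-2 + Q\right) + Q = -2 + 2 Q$)
$u{\left(R{\left(-2,7 \right)} \right)} + z{\left(50 \right)} = 4 \left(2 \cdot 7\right)^{2} + \left(-2 + 2 \cdot 50\right) = 4 \cdot 14^{2} + \left(-2 + 100\right) = 4 \cdot 196 + 98 = 784 + 98 = 882$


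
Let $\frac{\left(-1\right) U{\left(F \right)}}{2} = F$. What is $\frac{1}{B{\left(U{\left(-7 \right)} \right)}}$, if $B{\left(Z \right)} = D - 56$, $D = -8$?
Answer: $- \frac{1}{64} \approx -0.015625$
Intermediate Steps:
$U{\left(F \right)} = - 2 F$
$B{\left(Z \right)} = -64$ ($B{\left(Z \right)} = -8 - 56 = -64$)
$\frac{1}{B{\left(U{\left(-7 \right)} \right)}} = \frac{1}{-64} = - \frac{1}{64}$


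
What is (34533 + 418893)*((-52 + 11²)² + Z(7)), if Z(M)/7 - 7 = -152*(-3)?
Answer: 3628314852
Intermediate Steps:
Z(M) = 3241 (Z(M) = 49 + 7*(-152*(-3)) = 49 + 7*456 = 49 + 3192 = 3241)
(34533 + 418893)*((-52 + 11²)² + Z(7)) = (34533 + 418893)*((-52 + 11²)² + 3241) = 453426*((-52 + 121)² + 3241) = 453426*(69² + 3241) = 453426*(4761 + 3241) = 453426*8002 = 3628314852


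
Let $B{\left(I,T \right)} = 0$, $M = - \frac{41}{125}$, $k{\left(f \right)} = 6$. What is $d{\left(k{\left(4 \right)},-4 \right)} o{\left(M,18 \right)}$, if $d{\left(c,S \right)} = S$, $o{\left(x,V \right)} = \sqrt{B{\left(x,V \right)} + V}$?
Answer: $- 12 \sqrt{2} \approx -16.971$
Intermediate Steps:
$M = - \frac{41}{125}$ ($M = \left(-41\right) \frac{1}{125} = - \frac{41}{125} \approx -0.328$)
$o{\left(x,V \right)} = \sqrt{V}$ ($o{\left(x,V \right)} = \sqrt{0 + V} = \sqrt{V}$)
$d{\left(k{\left(4 \right)},-4 \right)} o{\left(M,18 \right)} = - 4 \sqrt{18} = - 4 \cdot 3 \sqrt{2} = - 12 \sqrt{2}$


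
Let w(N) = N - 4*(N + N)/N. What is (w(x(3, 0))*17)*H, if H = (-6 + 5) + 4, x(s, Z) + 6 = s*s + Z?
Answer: -255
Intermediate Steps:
x(s, Z) = -6 + Z + s² (x(s, Z) = -6 + (s*s + Z) = -6 + (s² + Z) = -6 + (Z + s²) = -6 + Z + s²)
H = 3 (H = -1 + 4 = 3)
w(N) = -8 + N (w(N) = N - 4*(2*N)/N = N - 8*N/N = N - 1*8 = N - 8 = -8 + N)
(w(x(3, 0))*17)*H = ((-8 + (-6 + 0 + 3²))*17)*3 = ((-8 + (-6 + 0 + 9))*17)*3 = ((-8 + 3)*17)*3 = -5*17*3 = -85*3 = -255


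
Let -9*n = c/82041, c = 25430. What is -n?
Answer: 25430/738369 ≈ 0.034441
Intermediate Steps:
n = -25430/738369 (n = -25430/(9*82041) = -1/9*25430/82041 = -25430/738369 ≈ -0.034441)
-n = -1*(-25430/738369) = 25430/738369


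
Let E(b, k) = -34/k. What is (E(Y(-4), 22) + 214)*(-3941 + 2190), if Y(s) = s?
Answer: -4092087/11 ≈ -3.7201e+5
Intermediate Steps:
(E(Y(-4), 22) + 214)*(-3941 + 2190) = (-34/22 + 214)*(-3941 + 2190) = (-34*1/22 + 214)*(-1751) = (-17/11 + 214)*(-1751) = (2337/11)*(-1751) = -4092087/11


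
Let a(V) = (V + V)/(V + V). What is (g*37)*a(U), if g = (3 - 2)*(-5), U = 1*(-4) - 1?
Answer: -185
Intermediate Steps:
U = -5 (U = -4 - 1 = -5)
a(V) = 1 (a(V) = (2*V)/((2*V)) = (2*V)*(1/(2*V)) = 1)
g = -5 (g = 1*(-5) = -5)
(g*37)*a(U) = -5*37*1 = -185*1 = -185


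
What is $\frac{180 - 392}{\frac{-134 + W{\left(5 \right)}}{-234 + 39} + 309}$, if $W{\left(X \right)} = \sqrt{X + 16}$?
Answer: $- \frac{17832009}{26048795} - \frac{2067 \sqrt{21}}{182341565} \approx -0.68461$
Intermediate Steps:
$W{\left(X \right)} = \sqrt{16 + X}$
$\frac{180 - 392}{\frac{-134 + W{\left(5 \right)}}{-234 + 39} + 309} = \frac{180 - 392}{\frac{-134 + \sqrt{16 + 5}}{-234 + 39} + 309} = - \frac{212}{\frac{-134 + \sqrt{21}}{-195} + 309} = - \frac{212}{\left(-134 + \sqrt{21}\right) \left(- \frac{1}{195}\right) + 309} = - \frac{212}{\left(\frac{134}{195} - \frac{\sqrt{21}}{195}\right) + 309} = - \frac{212}{\frac{60389}{195} - \frac{\sqrt{21}}{195}}$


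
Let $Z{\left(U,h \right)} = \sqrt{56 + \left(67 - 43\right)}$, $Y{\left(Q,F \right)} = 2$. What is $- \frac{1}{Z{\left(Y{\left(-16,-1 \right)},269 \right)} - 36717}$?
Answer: $\frac{36717}{1348138009} + \frac{4 \sqrt{5}}{1348138009} \approx 2.7242 \cdot 10^{-5}$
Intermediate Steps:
$Z{\left(U,h \right)} = 4 \sqrt{5}$ ($Z{\left(U,h \right)} = \sqrt{56 + 24} = \sqrt{80} = 4 \sqrt{5}$)
$- \frac{1}{Z{\left(Y{\left(-16,-1 \right)},269 \right)} - 36717} = - \frac{1}{4 \sqrt{5} - 36717} = - \frac{1}{-36717 + 4 \sqrt{5}}$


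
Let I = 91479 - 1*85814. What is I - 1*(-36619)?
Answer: 42284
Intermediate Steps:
I = 5665 (I = 91479 - 85814 = 5665)
I - 1*(-36619) = 5665 - 1*(-36619) = 5665 + 36619 = 42284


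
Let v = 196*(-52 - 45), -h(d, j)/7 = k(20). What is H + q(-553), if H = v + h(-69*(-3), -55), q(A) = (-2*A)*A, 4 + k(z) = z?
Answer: -630742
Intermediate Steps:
k(z) = -4 + z
h(d, j) = -112 (h(d, j) = -7*(-4 + 20) = -7*16 = -112)
v = -19012 (v = 196*(-97) = -19012)
q(A) = -2*A²
H = -19124 (H = -19012 - 112 = -19124)
H + q(-553) = -19124 - 2*(-553)² = -19124 - 2*305809 = -19124 - 611618 = -630742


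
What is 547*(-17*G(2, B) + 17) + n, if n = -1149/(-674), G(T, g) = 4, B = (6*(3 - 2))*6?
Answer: -18801429/674 ≈ -27895.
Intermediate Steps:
B = 36 (B = (6*1)*6 = 6*6 = 36)
n = 1149/674 (n = -1149*(-1/674) = 1149/674 ≈ 1.7047)
547*(-17*G(2, B) + 17) + n = 547*(-17*4 + 17) + 1149/674 = 547*(-68 + 17) + 1149/674 = 547*(-51) + 1149/674 = -27897 + 1149/674 = -18801429/674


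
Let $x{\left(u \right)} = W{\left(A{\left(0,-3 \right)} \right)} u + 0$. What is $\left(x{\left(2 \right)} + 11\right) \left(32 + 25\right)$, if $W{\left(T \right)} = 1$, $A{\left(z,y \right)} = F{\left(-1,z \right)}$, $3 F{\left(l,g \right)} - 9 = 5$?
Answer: $741$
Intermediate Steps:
$F{\left(l,g \right)} = \frac{14}{3}$ ($F{\left(l,g \right)} = 3 + \frac{1}{3} \cdot 5 = 3 + \frac{5}{3} = \frac{14}{3}$)
$A{\left(z,y \right)} = \frac{14}{3}$
$x{\left(u \right)} = u$ ($x{\left(u \right)} = 1 u + 0 = u + 0 = u$)
$\left(x{\left(2 \right)} + 11\right) \left(32 + 25\right) = \left(2 + 11\right) \left(32 + 25\right) = 13 \cdot 57 = 741$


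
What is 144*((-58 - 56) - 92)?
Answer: -29664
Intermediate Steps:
144*((-58 - 56) - 92) = 144*(-114 - 92) = 144*(-206) = -29664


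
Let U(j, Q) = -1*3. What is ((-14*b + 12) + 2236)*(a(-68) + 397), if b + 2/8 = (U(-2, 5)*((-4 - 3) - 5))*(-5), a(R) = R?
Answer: 3139647/2 ≈ 1.5698e+6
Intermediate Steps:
U(j, Q) = -3
b = -721/4 (b = -¼ - 3*((-4 - 3) - 5)*(-5) = -¼ - 3*(-7 - 5)*(-5) = -¼ - 3*(-12)*(-5) = -¼ + 36*(-5) = -¼ - 180 = -721/4 ≈ -180.25)
((-14*b + 12) + 2236)*(a(-68) + 397) = ((-14*(-721/4) + 12) + 2236)*(-68 + 397) = ((5047/2 + 12) + 2236)*329 = (5071/2 + 2236)*329 = (9543/2)*329 = 3139647/2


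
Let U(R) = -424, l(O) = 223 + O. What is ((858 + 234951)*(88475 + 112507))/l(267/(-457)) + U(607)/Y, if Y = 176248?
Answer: 238582153924129007/1119659482 ≈ 2.1308e+8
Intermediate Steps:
((858 + 234951)*(88475 + 112507))/l(267/(-457)) + U(607)/Y = ((858 + 234951)*(88475 + 112507))/(223 + 267/(-457)) - 424/176248 = (235809*200982)/(223 + 267*(-1/457)) - 424*1/176248 = 47393364438/(223 - 267/457) - 53/22031 = 47393364438/(101644/457) - 53/22031 = 47393364438*(457/101644) - 53/22031 = 10829383774083/50822 - 53/22031 = 238582153924129007/1119659482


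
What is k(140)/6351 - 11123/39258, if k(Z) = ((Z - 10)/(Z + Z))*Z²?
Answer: 95535209/83109186 ≈ 1.1495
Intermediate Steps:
k(Z) = Z*(-10 + Z)/2 (k(Z) = ((-10 + Z)/((2*Z)))*Z² = ((-10 + Z)*(1/(2*Z)))*Z² = ((-10 + Z)/(2*Z))*Z² = Z*(-10 + Z)/2)
k(140)/6351 - 11123/39258 = ((½)*140*(-10 + 140))/6351 - 11123/39258 = ((½)*140*130)*(1/6351) - 11123*1/39258 = 9100*(1/6351) - 11123/39258 = 9100/6351 - 11123/39258 = 95535209/83109186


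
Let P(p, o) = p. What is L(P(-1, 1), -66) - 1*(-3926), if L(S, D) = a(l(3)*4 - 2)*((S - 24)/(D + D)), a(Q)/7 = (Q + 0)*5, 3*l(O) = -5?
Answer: 765973/198 ≈ 3868.6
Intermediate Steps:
l(O) = -5/3 (l(O) = (1/3)*(-5) = -5/3)
a(Q) = 35*Q (a(Q) = 7*((Q + 0)*5) = 7*(Q*5) = 7*(5*Q) = 35*Q)
L(S, D) = -455*(-24 + S)/(3*D) (L(S, D) = (35*(-5/3*4 - 2))*((S - 24)/(D + D)) = (35*(-20/3 - 2))*((-24 + S)/((2*D))) = (35*(-26/3))*((-24 + S)*(1/(2*D))) = -455*(-24 + S)/(3*D))
L(P(-1, 1), -66) - 1*(-3926) = (455/3)*(24 - 1*(-1))/(-66) - 1*(-3926) = (455/3)*(-1/66)*(24 + 1) + 3926 = (455/3)*(-1/66)*25 + 3926 = -11375/198 + 3926 = 765973/198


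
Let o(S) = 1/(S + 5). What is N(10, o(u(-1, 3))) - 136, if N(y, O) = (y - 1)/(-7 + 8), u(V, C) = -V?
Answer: -127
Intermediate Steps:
o(S) = 1/(5 + S)
N(y, O) = -1 + y (N(y, O) = (-1 + y)/1 = (-1 + y)*1 = -1 + y)
N(10, o(u(-1, 3))) - 136 = (-1 + 10) - 136 = 9 - 136 = -127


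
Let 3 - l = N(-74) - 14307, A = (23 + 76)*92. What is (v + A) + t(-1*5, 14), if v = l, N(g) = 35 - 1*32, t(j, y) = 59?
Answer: 23474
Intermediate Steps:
A = 9108 (A = 99*92 = 9108)
N(g) = 3 (N(g) = 35 - 32 = 3)
l = 14307 (l = 3 - (3 - 14307) = 3 - 1*(-14304) = 3 + 14304 = 14307)
v = 14307
(v + A) + t(-1*5, 14) = (14307 + 9108) + 59 = 23415 + 59 = 23474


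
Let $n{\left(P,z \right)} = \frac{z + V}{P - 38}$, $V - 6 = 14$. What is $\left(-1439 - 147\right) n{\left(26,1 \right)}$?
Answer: $\frac{5551}{2} \approx 2775.5$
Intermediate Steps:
$V = 20$ ($V = 6 + 14 = 20$)
$n{\left(P,z \right)} = \frac{20 + z}{-38 + P}$ ($n{\left(P,z \right)} = \frac{z + 20}{P - 38} = \frac{20 + z}{-38 + P}$)
$\left(-1439 - 147\right) n{\left(26,1 \right)} = \left(-1439 - 147\right) \frac{20 + 1}{-38 + 26} = - 1586 \frac{1}{-12} \cdot 21 = - 1586 \left(\left(- \frac{1}{12}\right) 21\right) = \left(-1586\right) \left(- \frac{7}{4}\right) = \frac{5551}{2}$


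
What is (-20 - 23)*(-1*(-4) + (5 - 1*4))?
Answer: -215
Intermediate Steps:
(-20 - 23)*(-1*(-4) + (5 - 1*4)) = -43*(4 + (5 - 4)) = -43*(4 + 1) = -43*5 = -215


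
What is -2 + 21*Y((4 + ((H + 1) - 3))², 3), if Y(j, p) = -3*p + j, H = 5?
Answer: 838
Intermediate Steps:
Y(j, p) = j - 3*p
-2 + 21*Y((4 + ((H + 1) - 3))², 3) = -2 + 21*((4 + ((5 + 1) - 3))² - 3*3) = -2 + 21*((4 + (6 - 3))² - 9) = -2 + 21*((4 + 3)² - 9) = -2 + 21*(7² - 9) = -2 + 21*(49 - 9) = -2 + 21*40 = -2 + 840 = 838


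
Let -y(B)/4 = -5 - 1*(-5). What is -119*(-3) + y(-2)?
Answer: 357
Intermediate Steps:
y(B) = 0 (y(B) = -4*(-5 - 1*(-5)) = -4*(-5 + 5) = -4*0 = 0)
-119*(-3) + y(-2) = -119*(-3) + 0 = 357 + 0 = 357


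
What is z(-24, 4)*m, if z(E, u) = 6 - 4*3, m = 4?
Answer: -24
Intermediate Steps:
z(E, u) = -6 (z(E, u) = 6 - 12 = -6)
z(-24, 4)*m = -6*4 = -24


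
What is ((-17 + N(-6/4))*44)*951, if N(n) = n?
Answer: -774114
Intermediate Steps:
((-17 + N(-6/4))*44)*951 = ((-17 - 6/4)*44)*951 = ((-17 - 6*1/4)*44)*951 = ((-17 - 3/2)*44)*951 = -37/2*44*951 = -814*951 = -774114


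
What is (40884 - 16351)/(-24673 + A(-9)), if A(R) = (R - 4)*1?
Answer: -24533/24686 ≈ -0.99380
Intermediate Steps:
A(R) = -4 + R (A(R) = (-4 + R)*1 = -4 + R)
(40884 - 16351)/(-24673 + A(-9)) = (40884 - 16351)/(-24673 + (-4 - 9)) = 24533/(-24673 - 13) = 24533/(-24686) = 24533*(-1/24686) = -24533/24686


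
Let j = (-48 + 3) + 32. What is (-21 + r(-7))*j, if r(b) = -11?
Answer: 416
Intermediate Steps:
j = -13 (j = -45 + 32 = -13)
(-21 + r(-7))*j = (-21 - 11)*(-13) = -32*(-13) = 416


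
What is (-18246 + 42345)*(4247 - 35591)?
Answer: -755359056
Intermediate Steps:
(-18246 + 42345)*(4247 - 35591) = 24099*(-31344) = -755359056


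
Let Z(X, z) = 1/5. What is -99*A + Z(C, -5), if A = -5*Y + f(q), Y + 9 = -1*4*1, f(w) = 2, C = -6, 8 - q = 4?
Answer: -33164/5 ≈ -6632.8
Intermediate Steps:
q = 4 (q = 8 - 1*4 = 8 - 4 = 4)
Y = -13 (Y = -9 - 1*4*1 = -9 - 4*1 = -9 - 4 = -13)
A = 67 (A = -5*(-13) + 2 = 65 + 2 = 67)
Z(X, z) = 1/5
-99*A + Z(C, -5) = -99*67 + 1/5 = -6633 + 1/5 = -33164/5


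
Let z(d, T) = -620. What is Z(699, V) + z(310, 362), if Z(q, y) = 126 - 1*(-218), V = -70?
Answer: -276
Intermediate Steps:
Z(q, y) = 344 (Z(q, y) = 126 + 218 = 344)
Z(699, V) + z(310, 362) = 344 - 620 = -276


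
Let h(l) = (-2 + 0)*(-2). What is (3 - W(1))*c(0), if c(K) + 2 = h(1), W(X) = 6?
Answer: -6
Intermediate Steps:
h(l) = 4 (h(l) = -2*(-2) = 4)
c(K) = 2 (c(K) = -2 + 4 = 2)
(3 - W(1))*c(0) = (3 - 1*6)*2 = (3 - 6)*2 = -3*2 = -6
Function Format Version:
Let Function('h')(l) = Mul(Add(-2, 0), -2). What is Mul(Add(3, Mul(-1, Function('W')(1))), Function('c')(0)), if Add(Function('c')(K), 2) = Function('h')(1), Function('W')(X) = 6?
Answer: -6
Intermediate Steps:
Function('h')(l) = 4 (Function('h')(l) = Mul(-2, -2) = 4)
Function('c')(K) = 2 (Function('c')(K) = Add(-2, 4) = 2)
Mul(Add(3, Mul(-1, Function('W')(1))), Function('c')(0)) = Mul(Add(3, Mul(-1, 6)), 2) = Mul(Add(3, -6), 2) = Mul(-3, 2) = -6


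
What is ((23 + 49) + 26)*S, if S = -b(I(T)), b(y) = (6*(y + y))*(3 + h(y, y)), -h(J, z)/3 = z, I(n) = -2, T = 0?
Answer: 21168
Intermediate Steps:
h(J, z) = -3*z
b(y) = 12*y*(3 - 3*y) (b(y) = (6*(y + y))*(3 - 3*y) = (6*(2*y))*(3 - 3*y) = (12*y)*(3 - 3*y) = 12*y*(3 - 3*y))
S = 216 (S = -36*(-2)*(1 - 1*(-2)) = -36*(-2)*(1 + 2) = -36*(-2)*3 = -1*(-216) = 216)
((23 + 49) + 26)*S = ((23 + 49) + 26)*216 = (72 + 26)*216 = 98*216 = 21168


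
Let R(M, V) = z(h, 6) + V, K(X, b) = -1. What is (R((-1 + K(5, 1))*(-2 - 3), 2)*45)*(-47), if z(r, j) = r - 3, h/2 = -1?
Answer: 6345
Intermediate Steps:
h = -2 (h = 2*(-1) = -2)
z(r, j) = -3 + r
R(M, V) = -5 + V (R(M, V) = (-3 - 2) + V = -5 + V)
(R((-1 + K(5, 1))*(-2 - 3), 2)*45)*(-47) = ((-5 + 2)*45)*(-47) = -3*45*(-47) = -135*(-47) = 6345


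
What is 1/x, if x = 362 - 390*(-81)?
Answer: 1/31952 ≈ 3.1297e-5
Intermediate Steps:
x = 31952 (x = 362 + 31590 = 31952)
1/x = 1/31952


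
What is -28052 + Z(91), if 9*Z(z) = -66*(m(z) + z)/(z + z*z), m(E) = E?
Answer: -1935599/69 ≈ -28052.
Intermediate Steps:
Z(z) = -44*z/(3*(z + z²)) (Z(z) = (-66*(z + z)/(z + z*z))/9 = (-66*2*z/(z + z²))/9 = (-132*z/(z + z²))/9 = -44*z/(3*(z + z²)))
-28052 + Z(91) = -28052 - 44/(3 + 3*91) = -28052 - 44/(3 + 273) = -28052 - 44/276 = -28052 - 44*1/276 = -28052 - 11/69 = -1935599/69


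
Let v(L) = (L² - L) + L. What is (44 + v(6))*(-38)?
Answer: -3040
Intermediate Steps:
v(L) = L²
(44 + v(6))*(-38) = (44 + 6²)*(-38) = (44 + 36)*(-38) = 80*(-38) = -3040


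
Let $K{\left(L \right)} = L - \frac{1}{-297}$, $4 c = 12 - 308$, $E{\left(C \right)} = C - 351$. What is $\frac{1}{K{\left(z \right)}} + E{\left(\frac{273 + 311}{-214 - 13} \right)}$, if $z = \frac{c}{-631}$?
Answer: $- \frac{1772079560}{5132243} \approx -345.28$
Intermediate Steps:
$E{\left(C \right)} = -351 + C$ ($E{\left(C \right)} = C - 351 = -351 + C$)
$c = -74$ ($c = \frac{12 - 308}{4} = \frac{1}{4} \left(-296\right) = -74$)
$z = \frac{74}{631}$ ($z = - \frac{74}{-631} = \left(-74\right) \left(- \frac{1}{631}\right) = \frac{74}{631} \approx 0.11727$)
$K{\left(L \right)} = \frac{1}{297} + L$ ($K{\left(L \right)} = L - - \frac{1}{297} = L + \frac{1}{297} = \frac{1}{297} + L$)
$\frac{1}{K{\left(z \right)}} + E{\left(\frac{273 + 311}{-214 - 13} \right)} = \frac{1}{\frac{1}{297} + \frac{74}{631}} - \left(351 - \frac{273 + 311}{-214 - 13}\right) = \frac{1}{\frac{22609}{187407}} - \left(351 - \frac{584}{-227}\right) = \frac{187407}{22609} + \left(-351 + 584 \left(- \frac{1}{227}\right)\right) = \frac{187407}{22609} - \frac{80261}{227} = - \frac{1772079560}{5132243}$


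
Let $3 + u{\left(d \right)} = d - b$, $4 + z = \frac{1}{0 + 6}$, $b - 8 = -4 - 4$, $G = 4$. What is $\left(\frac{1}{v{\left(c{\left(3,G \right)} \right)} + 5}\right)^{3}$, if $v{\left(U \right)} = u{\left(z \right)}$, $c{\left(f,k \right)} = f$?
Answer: $- \frac{216}{1331} \approx -0.16228$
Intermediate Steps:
$b = 0$ ($b = 8 - 8 = 0$)
$z = - \frac{23}{6}$ ($z = -4 + \frac{1}{0 + 6} = -4 + \frac{1}{6} = - \frac{23}{6} \approx -3.8333$)
$u{\left(d \right)} = -3 + d$ ($u{\left(d \right)} = -3 + \left(d - 0\right) = -3 + \left(d + 0\right) = -3 + d$)
$v{\left(U \right)} = - \frac{41}{6}$ ($v{\left(U \right)} = -3 - \frac{23}{6} = - \frac{41}{6}$)
$\left(\frac{1}{v{\left(c{\left(3,G \right)} \right)} + 5}\right)^{3} = \left(\frac{1}{- \frac{41}{6} + 5}\right)^{3} = \left(\frac{1}{- \frac{11}{6}}\right)^{3} = \left(- \frac{6}{11}\right)^{3} = - \frac{216}{1331}$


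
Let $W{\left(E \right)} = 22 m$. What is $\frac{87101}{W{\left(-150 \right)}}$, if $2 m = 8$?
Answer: $\frac{87101}{88} \approx 989.78$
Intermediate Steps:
$m = 4$ ($m = \frac{1}{2} \cdot 8 = 4$)
$W{\left(E \right)} = 88$ ($W{\left(E \right)} = 22 \cdot 4 = 88$)
$\frac{87101}{W{\left(-150 \right)}} = \frac{87101}{88}$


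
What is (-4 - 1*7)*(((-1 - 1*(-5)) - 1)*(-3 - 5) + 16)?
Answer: 88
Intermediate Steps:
(-4 - 1*7)*(((-1 - 1*(-5)) - 1)*(-3 - 5) + 16) = (-4 - 7)*(((-1 + 5) - 1)*(-8) + 16) = -11*((4 - 1)*(-8) + 16) = -11*(3*(-8) + 16) = -11*(-24 + 16) = -11*(-8) = 88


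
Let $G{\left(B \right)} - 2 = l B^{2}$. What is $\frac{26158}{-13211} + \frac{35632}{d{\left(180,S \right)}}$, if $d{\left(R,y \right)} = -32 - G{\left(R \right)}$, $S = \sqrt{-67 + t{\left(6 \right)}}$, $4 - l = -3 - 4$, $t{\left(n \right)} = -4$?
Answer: $- \frac{445197042}{214038617} \approx -2.08$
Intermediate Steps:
$l = 11$ ($l = 4 - \left(-3 - 4\right) = 4 - -7 = 4 + 7 = 11$)
$S = i \sqrt{71}$ ($S = \sqrt{-67 - 4} = \sqrt{-71} = i \sqrt{71} \approx 8.4261 i$)
$G{\left(B \right)} = 2 + 11 B^{2}$
$d{\left(R,y \right)} = -34 - 11 R^{2}$ ($d{\left(R,y \right)} = -32 - \left(2 + 11 R^{2}\right) = -34 - 11 R^{2}$)
$\frac{26158}{-13211} + \frac{35632}{d{\left(180,S \right)}} = \frac{26158}{-13211} + \frac{35632}{-34 - 11 \cdot 180^{2}} = 26158 \left(- \frac{1}{13211}\right) + \frac{35632}{-34 - 356400} = - \frac{2378}{1201} + \frac{35632}{-34 - 356400} = - \frac{2378}{1201} + \frac{35632}{-356434} = - \frac{2378}{1201} + 35632 \left(- \frac{1}{356434}\right) = - \frac{2378}{1201} - \frac{17816}{178217} = - \frac{445197042}{214038617}$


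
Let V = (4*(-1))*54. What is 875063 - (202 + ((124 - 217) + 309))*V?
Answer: 965351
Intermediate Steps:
V = -216 (V = -4*54 = -216)
875063 - (202 + ((124 - 217) + 309))*V = 875063 - (202 + ((124 - 217) + 309))*(-216) = 875063 - (202 + (-93 + 309))*(-216) = 875063 - (202 + 216)*(-216) = 875063 - 418*(-216) = 875063 - 1*(-90288) = 875063 + 90288 = 965351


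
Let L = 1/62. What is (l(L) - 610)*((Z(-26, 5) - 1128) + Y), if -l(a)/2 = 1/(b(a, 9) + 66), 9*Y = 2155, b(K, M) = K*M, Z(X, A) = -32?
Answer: 20726866190/36909 ≈ 5.6157e+5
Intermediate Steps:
Y = 2155/9 (Y = (⅑)*2155 = 2155/9 ≈ 239.44)
L = 1/62 ≈ 0.016129
l(a) = -2/(66 + 9*a) (l(a) = -2/(a*9 + 66) = -2/(9*a + 66) = -2/(66 + 9*a))
(l(L) - 610)*((Z(-26, 5) - 1128) + Y) = (-2/(66 + 9*(1/62)) - 610)*((-32 - 1128) + 2155/9) = (-2/(66 + 9/62) - 610)*(-1160 + 2155/9) = (-2/4101/62 - 610)*(-8285/9) = (-2*62/4101 - 610)*(-8285/9) = (-124/4101 - 610)*(-8285/9) = -2501734/4101*(-8285/9) = 20726866190/36909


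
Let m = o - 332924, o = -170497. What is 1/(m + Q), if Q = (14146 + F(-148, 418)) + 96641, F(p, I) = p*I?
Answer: -1/454498 ≈ -2.2002e-6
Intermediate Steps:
m = -503421 (m = -170497 - 332924 = -503421)
F(p, I) = I*p
Q = 48923 (Q = (14146 + 418*(-148)) + 96641 = (14146 - 61864) + 96641 = -47718 + 96641 = 48923)
1/(m + Q) = 1/(-503421 + 48923) = 1/(-454498) = -1/454498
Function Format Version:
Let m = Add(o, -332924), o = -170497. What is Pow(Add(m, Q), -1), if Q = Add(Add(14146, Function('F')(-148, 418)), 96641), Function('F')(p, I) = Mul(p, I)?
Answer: Rational(-1, 454498) ≈ -2.2002e-6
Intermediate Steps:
m = -503421 (m = Add(-170497, -332924) = -503421)
Function('F')(p, I) = Mul(I, p)
Q = 48923 (Q = Add(Add(14146, Mul(418, -148)), 96641) = Add(Add(14146, -61864), 96641) = Add(-47718, 96641) = 48923)
Pow(Add(m, Q), -1) = Pow(Add(-503421, 48923), -1) = Pow(-454498, -1) = Rational(-1, 454498)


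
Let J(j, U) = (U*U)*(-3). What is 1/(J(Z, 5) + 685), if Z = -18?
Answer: 1/610 ≈ 0.0016393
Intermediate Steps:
J(j, U) = -3*U² (J(j, U) = U²*(-3) = -3*U²)
1/(J(Z, 5) + 685) = 1/(-3*5² + 685) = 1/(-3*25 + 685) = 1/(-75 + 685) = 1/610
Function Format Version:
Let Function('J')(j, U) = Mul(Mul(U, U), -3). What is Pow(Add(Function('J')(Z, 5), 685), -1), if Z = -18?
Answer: Rational(1, 610) ≈ 0.0016393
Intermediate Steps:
Function('J')(j, U) = Mul(-3, Pow(U, 2)) (Function('J')(j, U) = Mul(Pow(U, 2), -3) = Mul(-3, Pow(U, 2)))
Pow(Add(Function('J')(Z, 5), 685), -1) = Pow(Add(Mul(-3, Pow(5, 2)), 685), -1) = Pow(Add(Mul(-3, 25), 685), -1) = Pow(Add(-75, 685), -1) = Pow(610, -1) = Rational(1, 610)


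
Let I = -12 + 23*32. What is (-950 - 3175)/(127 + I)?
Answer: -4125/851 ≈ -4.8472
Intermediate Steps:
I = 724 (I = -12 + 736 = 724)
(-950 - 3175)/(127 + I) = (-950 - 3175)/(127 + 724) = -4125/851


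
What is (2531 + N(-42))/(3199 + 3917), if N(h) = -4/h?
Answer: 53153/149436 ≈ 0.35569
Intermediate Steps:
(2531 + N(-42))/(3199 + 3917) = (2531 - 4/(-42))/(3199 + 3917) = (2531 - 4*(-1/42))/7116 = (2531 + 2/21)*(1/7116) = (53153/21)*(1/7116) = 53153/149436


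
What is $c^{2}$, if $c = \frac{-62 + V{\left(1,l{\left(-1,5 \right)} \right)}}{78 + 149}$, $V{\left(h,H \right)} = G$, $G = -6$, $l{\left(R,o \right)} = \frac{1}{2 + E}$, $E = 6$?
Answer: $\frac{4624}{51529} \approx 0.089736$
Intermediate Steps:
$l{\left(R,o \right)} = \frac{1}{8}$ ($l{\left(R,o \right)} = \frac{1}{2 + 6} = \frac{1}{8}$)
$V{\left(h,H \right)} = -6$
$c = - \frac{68}{227}$ ($c = \frac{-62 - 6}{78 + 149} = - \frac{68}{227} \approx -0.29956$)
$c^{2} = \left(- \frac{68}{227}\right)^{2} = \frac{4624}{51529}$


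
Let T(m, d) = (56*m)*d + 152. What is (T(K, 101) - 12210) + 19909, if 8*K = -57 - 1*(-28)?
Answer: -12652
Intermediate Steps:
K = -29/8 (K = (-57 - 1*(-28))/8 = (-57 + 28)/8 = (1/8)*(-29) = -29/8 ≈ -3.6250)
T(m, d) = 152 + 56*d*m (T(m, d) = 56*d*m + 152 = 152 + 56*d*m)
(T(K, 101) - 12210) + 19909 = ((152 + 56*101*(-29/8)) - 12210) + 19909 = ((152 - 20503) - 12210) + 19909 = (-20351 - 12210) + 19909 = -32561 + 19909 = -12652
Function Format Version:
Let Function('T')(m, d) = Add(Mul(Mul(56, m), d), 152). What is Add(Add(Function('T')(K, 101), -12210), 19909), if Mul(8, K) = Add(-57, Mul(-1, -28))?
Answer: -12652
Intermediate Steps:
K = Rational(-29, 8) (K = Mul(Rational(1, 8), Add(-57, Mul(-1, -28))) = Mul(Rational(1, 8), Add(-57, 28)) = Mul(Rational(1, 8), -29) = Rational(-29, 8) ≈ -3.6250)
Function('T')(m, d) = Add(152, Mul(56, d, m)) (Function('T')(m, d) = Add(Mul(56, d, m), 152) = Add(152, Mul(56, d, m)))
Add(Add(Function('T')(K, 101), -12210), 19909) = Add(Add(Add(152, Mul(56, 101, Rational(-29, 8))), -12210), 19909) = Add(Add(Add(152, -20503), -12210), 19909) = Add(Add(-20351, -12210), 19909) = Add(-32561, 19909) = -12652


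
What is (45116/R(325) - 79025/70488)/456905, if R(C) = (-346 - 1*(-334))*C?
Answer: -290694509/10467053883000 ≈ -2.7772e-5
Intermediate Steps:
R(C) = -12*C (R(C) = (-346 + 334)*C = -12*C)
(45116/R(325) - 79025/70488)/456905 = (45116/((-12*325)) - 79025/70488)/456905 = (45116/(-3900) - 79025*1/70488)*(1/456905) = (45116*(-1/3900) - 79025/70488)*(1/456905) = (-11279/975 - 79025/70488)*(1/456905) = -290694509/22908600*1/456905 = -290694509/10467053883000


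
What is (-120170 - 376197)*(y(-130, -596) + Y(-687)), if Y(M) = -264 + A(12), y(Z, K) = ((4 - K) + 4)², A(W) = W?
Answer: -180957538988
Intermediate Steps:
y(Z, K) = (8 - K)²
Y(M) = -252 (Y(M) = -264 + 12 = -252)
(-120170 - 376197)*(y(-130, -596) + Y(-687)) = (-120170 - 376197)*((-8 - 596)² - 252) = -496367*((-604)² - 252) = -496367*(364816 - 252) = -496367*364564 = -180957538988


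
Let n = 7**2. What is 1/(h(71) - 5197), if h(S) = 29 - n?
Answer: -1/5217 ≈ -0.00019168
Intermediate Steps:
n = 49
h(S) = -20 (h(S) = 29 - 1*49 = 29 - 49 = -20)
1/(h(71) - 5197) = 1/(-20 - 5197) = 1/(-5217) = -1/5217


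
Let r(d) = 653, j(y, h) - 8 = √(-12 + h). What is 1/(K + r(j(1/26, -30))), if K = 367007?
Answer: 1/367660 ≈ 2.7199e-6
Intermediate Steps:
j(y, h) = 8 + √(-12 + h)
1/(K + r(j(1/26, -30))) = 1/(367007 + 653) = 1/367660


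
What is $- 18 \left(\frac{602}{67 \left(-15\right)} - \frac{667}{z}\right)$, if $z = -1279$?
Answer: $\frac{597738}{428465} \approx 1.3951$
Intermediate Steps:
$- 18 \left(\frac{602}{67 \left(-15\right)} - \frac{667}{z}\right) = - 18 \left(\frac{602}{67 \left(-15\right)} - \frac{667}{-1279}\right) = - 18 \left(\frac{602}{-1005} - - \frac{667}{1279}\right) = - 18 \left(602 \left(- \frac{1}{1005}\right) + \frac{667}{1279}\right) = - 18 \left(- \frac{602}{1005} + \frac{667}{1279}\right) = \left(-18\right) \left(- \frac{99623}{1285395}\right) = \frac{597738}{428465}$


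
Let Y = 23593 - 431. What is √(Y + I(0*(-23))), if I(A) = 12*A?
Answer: √23162 ≈ 152.19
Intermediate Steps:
Y = 23162
√(Y + I(0*(-23))) = √(23162 + 12*(0*(-23))) = √(23162 + 12*0) = √(23162 + 0) = √23162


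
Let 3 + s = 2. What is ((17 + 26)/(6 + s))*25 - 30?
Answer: 185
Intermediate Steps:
s = -1 (s = -3 + 2 = -1)
((17 + 26)/(6 + s))*25 - 30 = ((17 + 26)/(6 - 1))*25 - 30 = (43/5)*25 - 30 = 215 - 30 = 185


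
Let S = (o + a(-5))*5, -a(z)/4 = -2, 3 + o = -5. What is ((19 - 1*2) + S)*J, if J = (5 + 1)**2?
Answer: 612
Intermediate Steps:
J = 36 (J = 6**2 = 36)
o = -8 (o = -3 - 5 = -8)
a(z) = 8 (a(z) = -4*(-2) = 8)
S = 0 (S = (-8 + 8)*5 = 0*5 = 0)
((19 - 1*2) + S)*J = ((19 - 1*2) + 0)*36 = ((19 - 2) + 0)*36 = (17 + 0)*36 = 17*36 = 612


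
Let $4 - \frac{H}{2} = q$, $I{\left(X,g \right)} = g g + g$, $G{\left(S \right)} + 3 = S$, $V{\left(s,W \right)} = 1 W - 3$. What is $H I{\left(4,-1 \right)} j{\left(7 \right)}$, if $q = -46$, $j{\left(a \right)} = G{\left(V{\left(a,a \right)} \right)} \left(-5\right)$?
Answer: $0$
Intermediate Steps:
$V{\left(s,W \right)} = -3 + W$ ($V{\left(s,W \right)} = W - 3 = -3 + W$)
$G{\left(S \right)} = -3 + S$
$j{\left(a \right)} = 30 - 5 a$ ($j{\left(a \right)} = \left(-3 + \left(-3 + a\right)\right) \left(-5\right) = \left(-6 + a\right) \left(-5\right) = 30 - 5 a$)
$I{\left(X,g \right)} = g + g^{2}$ ($I{\left(X,g \right)} = g^{2} + g = g + g^{2}$)
$H = 100$ ($H = 8 - -92 = 8 + 92 = 100$)
$H I{\left(4,-1 \right)} j{\left(7 \right)} = 100 \left(- (1 - 1)\right) \left(30 - 35\right) = 100 \left(\left(-1\right) 0\right) \left(30 - 35\right) = 100 \cdot 0 \left(-5\right) = 0 \left(-5\right) = 0$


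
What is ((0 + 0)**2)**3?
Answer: 0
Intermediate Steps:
((0 + 0)**2)**3 = (0**2)**3 = 0**3 = 0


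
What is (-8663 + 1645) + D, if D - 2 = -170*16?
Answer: -9736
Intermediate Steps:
D = -2718 (D = 2 - 170*16 = 2 - 2720 = -2718)
(-8663 + 1645) + D = (-8663 + 1645) - 2718 = -7018 - 2718 = -9736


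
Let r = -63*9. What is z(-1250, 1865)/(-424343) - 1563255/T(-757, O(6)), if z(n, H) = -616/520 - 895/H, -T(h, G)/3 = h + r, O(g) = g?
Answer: -5361024577466631/13621571550340 ≈ -393.57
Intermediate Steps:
r = -567
T(h, G) = 1701 - 3*h (T(h, G) = -3*(h - 567) = -3*(-567 + h) = 1701 - 3*h)
z(n, H) = -77/65 - 895/H (z(n, H) = -616*1/520 - 895/H = -77/65 - 895/H)
z(-1250, 1865)/(-424343) - 1563255/T(-757, O(6)) = (-77/65 - 895/1865)/(-424343) - 1563255/(1701 - 3*(-757)) = (-77/65 - 895*1/1865)*(-1/424343) - 1563255/(1701 + 2271) = (-77/65 - 179/373)*(-1/424343) - 1563255/3972 = -40356/24245*(-1/424343) - 1563255*1/3972 = 40356/10288196035 - 521085/1324 = -5361024577466631/13621571550340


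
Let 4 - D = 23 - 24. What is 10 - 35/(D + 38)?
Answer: 395/43 ≈ 9.1861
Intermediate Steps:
D = 5 (D = 4 - (23 - 24) = 4 - 1*(-1) = 4 + 1 = 5)
10 - 35/(D + 38) = 10 - 35/(5 + 38) = 10 - 35/43 = 395/43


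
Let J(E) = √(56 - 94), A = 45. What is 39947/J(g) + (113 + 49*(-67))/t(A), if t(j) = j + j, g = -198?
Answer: -317/9 - 39947*I*√38/38 ≈ -35.222 - 6480.3*I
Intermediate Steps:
J(E) = I*√38 (J(E) = √(-38) = I*√38)
t(j) = 2*j
39947/J(g) + (113 + 49*(-67))/t(A) = 39947/((I*√38)) + (113 + 49*(-67))/((2*45)) = 39947*(-I*√38/38) + (113 - 3283)/90 = -39947*I*√38/38 - 3170*1/90 = -39947*I*√38/38 - 317/9 = -317/9 - 39947*I*√38/38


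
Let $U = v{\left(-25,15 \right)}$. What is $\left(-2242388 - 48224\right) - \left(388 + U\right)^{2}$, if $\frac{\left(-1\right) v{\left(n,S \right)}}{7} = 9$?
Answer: $-2396237$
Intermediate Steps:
$v{\left(n,S \right)} = -63$ ($v{\left(n,S \right)} = \left(-7\right) 9 = -63$)
$U = -63$
$\left(-2242388 - 48224\right) - \left(388 + U\right)^{2} = \left(-2242388 - 48224\right) - \left(388 - 63\right)^{2} = \left(-2242388 - 48224\right) - 325^{2} = -2290612 - 105625 = -2396237$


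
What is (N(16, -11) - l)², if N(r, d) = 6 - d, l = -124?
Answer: 19881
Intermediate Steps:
(N(16, -11) - l)² = ((6 - 1*(-11)) - 1*(-124))² = ((6 + 11) + 124)² = (17 + 124)² = 141² = 19881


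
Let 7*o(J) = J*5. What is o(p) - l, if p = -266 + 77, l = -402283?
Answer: 402148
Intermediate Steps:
p = -189
o(J) = 5*J/7 (o(J) = (J*5)/7 = (5*J)/7 = 5*J/7)
o(p) - l = (5/7)*(-189) - 1*(-402283) = -135 + 402283 = 402148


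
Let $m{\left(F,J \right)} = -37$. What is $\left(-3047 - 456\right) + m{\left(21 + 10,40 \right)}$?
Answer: $-3540$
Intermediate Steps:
$\left(-3047 - 456\right) + m{\left(21 + 10,40 \right)} = \left(-3047 - 456\right) - 37 = -3503 - 37 = -3540$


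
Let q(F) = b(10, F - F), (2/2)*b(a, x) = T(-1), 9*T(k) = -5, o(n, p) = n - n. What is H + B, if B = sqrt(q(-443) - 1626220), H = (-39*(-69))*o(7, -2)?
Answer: I*sqrt(14635985)/3 ≈ 1275.2*I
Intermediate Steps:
o(n, p) = 0
T(k) = -5/9 (T(k) = (1/9)*(-5) = -5/9)
b(a, x) = -5/9
q(F) = -5/9
H = 0 (H = -39*(-69)*0 = 2691*0 = 0)
B = I*sqrt(14635985)/3 (B = sqrt(-5/9 - 1626220) = sqrt(-14635985/9) = I*sqrt(14635985)/3 ≈ 1275.2*I)
H + B = 0 + I*sqrt(14635985)/3 = I*sqrt(14635985)/3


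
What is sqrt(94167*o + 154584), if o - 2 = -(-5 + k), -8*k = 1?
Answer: 3*sqrt(1467598)/4 ≈ 908.58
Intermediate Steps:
k = -1/8 (k = -1/8*1 = -1/8 ≈ -0.12500)
o = 57/8 (o = 2 - (-5 - 1/8) = 2 - 1*(-41/8) = 2 + 41/8 = 57/8 ≈ 7.1250)
sqrt(94167*o + 154584) = sqrt(94167*(57/8) + 154584) = sqrt(5367519/8 + 154584) = sqrt(6604191/8) = 3*sqrt(1467598)/4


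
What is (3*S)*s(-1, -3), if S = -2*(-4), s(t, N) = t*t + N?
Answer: -48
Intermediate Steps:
s(t, N) = N + t² (s(t, N) = t² + N = N + t²)
S = 8 (S = -1*(-8) = 8)
(3*S)*s(-1, -3) = (3*8)*(-3 + (-1)²) = 24*(-3 + 1) = 24*(-2) = -48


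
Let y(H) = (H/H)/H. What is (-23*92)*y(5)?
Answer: -2116/5 ≈ -423.20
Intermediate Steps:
y(H) = 1/H
(-23*92)*y(5) = -23*92/5 = -2116*1/5 = -2116/5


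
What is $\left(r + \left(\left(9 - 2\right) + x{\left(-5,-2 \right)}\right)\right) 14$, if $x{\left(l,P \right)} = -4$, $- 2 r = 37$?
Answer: $-217$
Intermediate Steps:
$r = - \frac{37}{2}$ ($r = \left(- \frac{1}{2}\right) 37 = - \frac{37}{2} \approx -18.5$)
$\left(r + \left(\left(9 - 2\right) + x{\left(-5,-2 \right)}\right)\right) 14 = \left(- \frac{37}{2} + \left(\left(9 - 2\right) - 4\right)\right) 14 = \left(- \frac{37}{2} + \left(7 - 4\right)\right) 14 = \left(- \frac{37}{2} + 3\right) 14 = \left(- \frac{31}{2}\right) 14 = -217$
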